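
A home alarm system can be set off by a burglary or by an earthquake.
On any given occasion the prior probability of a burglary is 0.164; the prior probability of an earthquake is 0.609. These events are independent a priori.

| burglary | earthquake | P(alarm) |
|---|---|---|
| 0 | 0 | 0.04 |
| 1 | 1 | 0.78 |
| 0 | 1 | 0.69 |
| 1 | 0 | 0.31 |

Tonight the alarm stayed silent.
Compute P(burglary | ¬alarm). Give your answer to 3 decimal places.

Sum P(¬alarm|·) weighted by the priors over the 4 (burglary, earthquake) configurations:
  P(¬alarm) = 0.96×0.836×0.391 + 0.31×0.836×0.609 + 0.69×0.164×0.391 + 0.22×0.164×0.609
        = 0.313801 + 0.157828 + 0.044246 + 0.021973 = 0.537848
Keeping only the burglary-present terms gives 0.066219, so
  P(burglary | ¬alarm) = 0.066219 / 0.537848 ≈ 0.123

P(burglary | ¬alarm) ≈ 0.123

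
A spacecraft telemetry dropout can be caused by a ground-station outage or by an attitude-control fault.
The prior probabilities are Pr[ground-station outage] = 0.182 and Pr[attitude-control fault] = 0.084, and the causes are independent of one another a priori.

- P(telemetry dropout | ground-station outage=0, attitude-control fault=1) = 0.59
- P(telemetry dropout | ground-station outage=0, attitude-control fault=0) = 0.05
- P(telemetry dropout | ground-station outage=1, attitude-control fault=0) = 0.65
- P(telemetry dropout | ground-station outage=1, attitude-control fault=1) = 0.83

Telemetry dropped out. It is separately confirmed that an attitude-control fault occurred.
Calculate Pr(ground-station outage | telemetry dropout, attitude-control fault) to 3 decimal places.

By total probability over both values of ground-station outage:
  P(telemetry dropout | attitude-control fault) = 0.59*0.818 + 0.83*0.182
        = 0.482620 + 0.151060 = 0.633680
Configurations with ground-station outage contribute 0.151060, so
  P(ground-station outage | telemetry dropout, attitude-control fault) = 0.151060 / 0.633680 ≈ 0.238

Pr(ground-station outage | telemetry dropout, attitude-control fault) ≈ 0.238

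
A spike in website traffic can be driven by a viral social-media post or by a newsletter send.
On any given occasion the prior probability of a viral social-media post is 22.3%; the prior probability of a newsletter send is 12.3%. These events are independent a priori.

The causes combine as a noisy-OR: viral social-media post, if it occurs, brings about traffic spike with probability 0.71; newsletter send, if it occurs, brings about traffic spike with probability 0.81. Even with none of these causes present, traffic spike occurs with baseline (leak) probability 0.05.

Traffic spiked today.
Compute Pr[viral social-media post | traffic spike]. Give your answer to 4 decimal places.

Under noisy-OR, P(traffic spike | causes) = 1 − (1−0.05)·∏(1−qᵢ) over the active causes.
Sum P(traffic spike|·) weighted by the priors over the 4 (viral social-media post, newsletter send) configurations:
  P(traffic spike) = 0.05·0.777·0.877 + 0.8195·0.777·0.123 + 0.7245·0.223·0.877 + 0.947655·0.223·0.123
        = 0.034071 + 0.078320 + 0.141691 + 0.025993 = 0.280075
Configurations with viral social-media post contribute 0.167684, so
  P(viral social-media post | traffic spike) = 0.167684 / 0.280075 ≈ 0.5987

Pr[viral social-media post | traffic spike] ≈ 0.5987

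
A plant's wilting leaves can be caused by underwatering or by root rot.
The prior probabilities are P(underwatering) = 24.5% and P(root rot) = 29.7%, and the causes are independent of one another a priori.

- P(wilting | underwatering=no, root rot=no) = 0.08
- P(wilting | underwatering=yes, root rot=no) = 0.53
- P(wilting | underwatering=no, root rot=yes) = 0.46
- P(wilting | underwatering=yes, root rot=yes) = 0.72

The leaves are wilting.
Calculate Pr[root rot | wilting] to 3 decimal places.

Enumerate the 4 (underwatering, root rot) configurations and weight by the priors:
  P(wilting) = 0.08*0.755*0.703 + 0.46*0.755*0.297 + 0.53*0.245*0.703 + 0.72*0.245*0.297
        = 0.042461 + 0.103148 + 0.091285 + 0.052391 = 0.289285
Configurations with root rot contribute 0.155539, so
  P(root rot | wilting) = 0.155539 / 0.289285 ≈ 0.538

Pr[root rot | wilting] ≈ 0.538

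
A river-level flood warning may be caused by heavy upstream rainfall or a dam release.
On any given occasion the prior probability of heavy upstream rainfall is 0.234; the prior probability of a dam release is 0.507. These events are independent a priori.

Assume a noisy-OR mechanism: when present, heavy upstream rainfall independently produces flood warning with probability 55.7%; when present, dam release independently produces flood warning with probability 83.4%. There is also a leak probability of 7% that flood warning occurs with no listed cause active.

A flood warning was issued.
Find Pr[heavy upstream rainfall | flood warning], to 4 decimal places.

Under noisy-OR, P(flood warning | causes) = 1 − (1−0.07)·∏(1−qᵢ) over the active causes.
Numerator (weight on configurations with heavy upstream rainfall): 0.067834 + 0.110524 = 0.178358
Denominator P(flood warning): 0.07×0.766×0.493 + 0.84562×0.766×0.507 + 0.58801×0.234×0.493 + 0.93161×0.234×0.507 = 0.533200
Posterior = 0.178358 / 0.533200 ≈ 0.3345

Pr[heavy upstream rainfall | flood warning] ≈ 0.3345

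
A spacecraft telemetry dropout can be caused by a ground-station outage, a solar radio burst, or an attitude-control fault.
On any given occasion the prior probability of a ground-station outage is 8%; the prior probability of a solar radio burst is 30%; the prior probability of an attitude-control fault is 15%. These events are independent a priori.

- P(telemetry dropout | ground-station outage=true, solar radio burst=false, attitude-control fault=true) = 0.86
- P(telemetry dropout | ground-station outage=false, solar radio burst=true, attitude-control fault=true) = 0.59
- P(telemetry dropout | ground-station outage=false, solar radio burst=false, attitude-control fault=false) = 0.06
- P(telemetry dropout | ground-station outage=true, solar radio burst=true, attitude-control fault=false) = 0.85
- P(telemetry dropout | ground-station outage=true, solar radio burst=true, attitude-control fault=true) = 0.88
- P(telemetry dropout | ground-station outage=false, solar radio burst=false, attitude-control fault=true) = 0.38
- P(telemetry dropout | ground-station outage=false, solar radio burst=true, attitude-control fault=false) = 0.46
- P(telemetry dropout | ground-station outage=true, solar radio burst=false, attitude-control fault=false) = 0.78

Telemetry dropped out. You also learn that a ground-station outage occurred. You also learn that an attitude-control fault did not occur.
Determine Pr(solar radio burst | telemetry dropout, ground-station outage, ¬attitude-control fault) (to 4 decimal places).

Pr(solar radio burst | telemetry dropout, ground-station outage, ¬attitude-control fault) ≈ 0.3184

For the numerator, keep only solar radio burst=true terms: 0.85×0.3 = 0.255000
Normalizer over all consistent configurations: 0.78×0.7 + 0.85×0.3 = 0.801000
P(solar radio burst | telemetry dropout, ground-station outage, ¬attitude-control fault) = 0.255000/0.801000 ≈ 0.3184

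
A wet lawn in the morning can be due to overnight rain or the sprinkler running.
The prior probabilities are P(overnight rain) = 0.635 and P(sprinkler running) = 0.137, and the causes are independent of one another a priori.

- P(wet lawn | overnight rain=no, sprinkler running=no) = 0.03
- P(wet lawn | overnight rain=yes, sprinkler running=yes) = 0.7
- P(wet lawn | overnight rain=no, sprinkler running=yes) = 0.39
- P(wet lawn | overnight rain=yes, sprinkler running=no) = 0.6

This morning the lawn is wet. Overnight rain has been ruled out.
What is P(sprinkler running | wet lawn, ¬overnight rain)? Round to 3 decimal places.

P(sprinkler running | wet lawn, ¬overnight rain) ≈ 0.674

Numerator (weight on configurations with sprinkler running): 0.39·0.137 = 0.053430
The normalizing constant is 0.03·0.863 + 0.39·0.137 = 0.079320
P(sprinkler running | wet lawn, ¬overnight rain) = 0.053430/0.079320 ≈ 0.674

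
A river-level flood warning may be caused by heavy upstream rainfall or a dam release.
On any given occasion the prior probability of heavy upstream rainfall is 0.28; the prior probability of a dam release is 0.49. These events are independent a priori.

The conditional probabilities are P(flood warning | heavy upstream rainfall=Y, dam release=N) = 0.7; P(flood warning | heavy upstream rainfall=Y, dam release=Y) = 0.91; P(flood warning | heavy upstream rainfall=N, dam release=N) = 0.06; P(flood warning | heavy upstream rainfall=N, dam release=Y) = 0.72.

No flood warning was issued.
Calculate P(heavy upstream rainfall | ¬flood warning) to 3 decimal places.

P(¬flood warning) = 0.94*0.72*0.51 + 0.28*0.72*0.49 + 0.3*0.28*0.51 + 0.09*0.28*0.49 = 0.345168 + 0.098784 + 0.042840 + 0.012348 = 0.499140
Restricting to configurations with heavy upstream rainfall present: 0.042840 + 0.012348 = 0.055188.
So P(heavy upstream rainfall | ¬flood warning) = 0.055188/0.499140 ≈ 0.111.

P(heavy upstream rainfall | ¬flood warning) ≈ 0.111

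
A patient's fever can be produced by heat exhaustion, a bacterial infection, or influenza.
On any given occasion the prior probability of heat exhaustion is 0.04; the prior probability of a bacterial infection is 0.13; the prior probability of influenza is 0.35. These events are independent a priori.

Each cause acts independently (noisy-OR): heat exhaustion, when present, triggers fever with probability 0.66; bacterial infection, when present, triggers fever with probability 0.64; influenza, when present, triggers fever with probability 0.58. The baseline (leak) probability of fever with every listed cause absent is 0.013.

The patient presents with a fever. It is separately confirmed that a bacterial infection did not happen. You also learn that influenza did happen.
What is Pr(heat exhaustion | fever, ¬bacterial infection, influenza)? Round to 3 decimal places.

Pr(heat exhaustion | fever, ¬bacterial infection, influenza) ≈ 0.058

Under noisy-OR, P(fever | causes) = 1 − (1−0.013)·∏(1−qᵢ) over the active causes.
P(fever | ¬bacterial infection, influenza) = 0.58546*0.96 + 0.859056*0.04 = 0.562042 + 0.034362 = 0.596404
Restricting to configurations with heat exhaustion present: 0.859056*0.04 = 0.034362.
So P(heat exhaustion | fever, ¬bacterial infection, influenza) = 0.034362/0.596404 ≈ 0.058.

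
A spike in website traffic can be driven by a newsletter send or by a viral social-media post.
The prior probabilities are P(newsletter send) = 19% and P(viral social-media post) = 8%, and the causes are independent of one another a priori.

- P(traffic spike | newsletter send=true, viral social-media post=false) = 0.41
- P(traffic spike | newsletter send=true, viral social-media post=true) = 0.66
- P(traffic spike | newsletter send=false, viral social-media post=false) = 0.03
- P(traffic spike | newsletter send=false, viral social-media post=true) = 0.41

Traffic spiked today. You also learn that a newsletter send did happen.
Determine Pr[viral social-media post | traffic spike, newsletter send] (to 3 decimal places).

P(traffic spike | newsletter send) = 0.41*0.92 + 0.66*0.08 = 0.377200 + 0.052800 = 0.430000
The viral social-media post-present share is 0.66*0.08 = 0.052800.
P(viral social-media post | traffic spike, newsletter send) = 0.052800 / 0.430000 ≈ 0.123

Pr[viral social-media post | traffic spike, newsletter send] ≈ 0.123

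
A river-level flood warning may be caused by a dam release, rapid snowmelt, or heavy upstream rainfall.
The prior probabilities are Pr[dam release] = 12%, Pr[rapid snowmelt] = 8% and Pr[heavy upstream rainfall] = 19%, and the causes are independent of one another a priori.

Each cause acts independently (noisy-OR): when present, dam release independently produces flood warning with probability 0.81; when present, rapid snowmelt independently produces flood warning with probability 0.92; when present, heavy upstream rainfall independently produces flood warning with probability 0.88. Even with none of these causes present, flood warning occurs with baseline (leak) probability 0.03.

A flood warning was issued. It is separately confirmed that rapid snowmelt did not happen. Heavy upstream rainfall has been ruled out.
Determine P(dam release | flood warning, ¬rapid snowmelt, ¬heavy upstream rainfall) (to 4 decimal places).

Under noisy-OR, P(flood warning | causes) = 1 − (1−0.03)·∏(1−qᵢ) over the active causes.
Weight on dam release=true, given the evidence: 0.8157·0.12 = 0.097884
Denominator P(flood warning | ¬rapid snowmelt, ¬heavy upstream rainfall): 0.03·0.88 + 0.8157·0.12 = 0.124284
Posterior = 0.097884 / 0.124284 ≈ 0.7876

P(dam release | flood warning, ¬rapid snowmelt, ¬heavy upstream rainfall) ≈ 0.7876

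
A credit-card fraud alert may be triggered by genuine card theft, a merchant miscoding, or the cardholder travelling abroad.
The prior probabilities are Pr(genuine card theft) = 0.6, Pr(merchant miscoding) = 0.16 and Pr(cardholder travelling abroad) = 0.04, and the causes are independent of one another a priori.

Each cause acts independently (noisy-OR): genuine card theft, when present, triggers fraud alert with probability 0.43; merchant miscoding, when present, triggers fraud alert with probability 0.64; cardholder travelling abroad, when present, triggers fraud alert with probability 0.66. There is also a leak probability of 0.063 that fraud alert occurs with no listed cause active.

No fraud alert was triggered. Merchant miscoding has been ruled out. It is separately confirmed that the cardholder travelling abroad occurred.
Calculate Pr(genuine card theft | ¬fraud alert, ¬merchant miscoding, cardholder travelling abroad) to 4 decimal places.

Pr(genuine card theft | ¬fraud alert, ¬merchant miscoding, cardholder travelling abroad) ≈ 0.4609

Under noisy-OR, P(fraud alert | causes) = 1 − (1−0.063)·∏(1−qᵢ) over the active causes.
P(¬fraud alert | ¬merchant miscoding, cardholder travelling abroad) = 0.31858*0.4 + 0.181591*0.6 = 0.127432 + 0.108955 = 0.236387
Restricting to configurations with genuine card theft present: 0.181591*0.6 = 0.108955.
P(genuine card theft | ¬fraud alert, ¬merchant miscoding, cardholder travelling abroad) = 0.108955 / 0.236387 ≈ 0.4609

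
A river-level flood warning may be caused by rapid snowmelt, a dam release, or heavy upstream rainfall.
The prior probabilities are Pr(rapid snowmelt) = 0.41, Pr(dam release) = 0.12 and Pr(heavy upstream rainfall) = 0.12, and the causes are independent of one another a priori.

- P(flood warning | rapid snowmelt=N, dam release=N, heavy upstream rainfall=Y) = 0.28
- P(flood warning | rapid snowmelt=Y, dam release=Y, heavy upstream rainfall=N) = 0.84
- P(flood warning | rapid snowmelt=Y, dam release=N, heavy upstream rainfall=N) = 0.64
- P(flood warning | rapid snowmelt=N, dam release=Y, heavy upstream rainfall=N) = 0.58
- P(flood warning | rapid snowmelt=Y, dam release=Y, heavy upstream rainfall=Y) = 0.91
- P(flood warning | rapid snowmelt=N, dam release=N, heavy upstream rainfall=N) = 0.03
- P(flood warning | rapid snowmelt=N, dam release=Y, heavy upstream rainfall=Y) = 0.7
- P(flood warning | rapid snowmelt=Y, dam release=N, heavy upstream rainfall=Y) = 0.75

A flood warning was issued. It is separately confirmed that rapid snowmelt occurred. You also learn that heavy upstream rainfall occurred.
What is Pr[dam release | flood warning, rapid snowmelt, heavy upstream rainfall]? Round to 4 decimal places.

Pr[dam release | flood warning, rapid snowmelt, heavy upstream rainfall] ≈ 0.1420

P(flood warning | rapid snowmelt, heavy upstream rainfall) = 0.75*0.88 + 0.91*0.12 = 0.660000 + 0.109200 = 0.769200
The dam release-present share is 0.91*0.12 = 0.109200.
Hence the posterior is 0.109200/0.769200 ≈ 0.1420.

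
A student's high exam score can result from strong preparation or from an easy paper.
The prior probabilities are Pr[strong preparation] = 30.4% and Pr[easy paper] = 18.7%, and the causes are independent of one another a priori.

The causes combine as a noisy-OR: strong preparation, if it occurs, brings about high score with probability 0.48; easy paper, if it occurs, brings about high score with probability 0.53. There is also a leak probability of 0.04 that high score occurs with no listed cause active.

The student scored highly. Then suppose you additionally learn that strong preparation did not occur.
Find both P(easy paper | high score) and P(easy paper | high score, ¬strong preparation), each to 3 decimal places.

Under noisy-OR, P(high score | causes) = 1 − (1−0.04)·∏(1−qᵢ) over the active causes.
Weight on easy paper=true, given the evidence: 0.071427 + 0.043510 = 0.114937
Denominator P(high score): 0.04×0.696×0.813 + 0.5488×0.696×0.187 + 0.5008×0.304×0.813 + 0.765376×0.304×0.187 = 0.261345
Posterior = 0.114937 / 0.261345 ≈ 0.440

Now also conditioning on strong preparation≠true:
For the numerator, keep only easy paper=true terms: 0.5488×0.187 = 0.102626
The normalizing constant is 0.04×0.813 + 0.5488×0.187 = 0.135146
Posterior = 0.102626 / 0.135146 ≈ 0.759
With strong preparation excluded, easy paper must carry more of the explanatory weight for the high score.

P(easy paper | high score) ≈ 0.440; P(easy paper | high score, ¬strong preparation) ≈ 0.759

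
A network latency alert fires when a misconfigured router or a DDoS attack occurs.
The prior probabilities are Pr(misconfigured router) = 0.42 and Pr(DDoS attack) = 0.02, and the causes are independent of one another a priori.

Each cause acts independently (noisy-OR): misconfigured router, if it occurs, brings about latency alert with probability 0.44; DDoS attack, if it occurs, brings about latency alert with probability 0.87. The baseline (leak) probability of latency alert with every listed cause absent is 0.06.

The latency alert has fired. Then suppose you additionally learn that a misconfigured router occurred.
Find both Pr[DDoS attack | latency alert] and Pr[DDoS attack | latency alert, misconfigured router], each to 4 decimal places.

Under noisy-OR, P(latency alert | causes) = 1 − (1−0.06)·∏(1−qᵢ) over the active causes.
P(latency alert) = 0.06×0.58×0.98 + 0.8778×0.58×0.02 + 0.4736×0.42×0.98 + 0.931568×0.42×0.02 = 0.034104 + 0.010182 + 0.194934 + 0.007825 = 0.247045
Of this, 0.018007 comes from 0.010182 + 0.007825 (the DDoS attack=true cases).
So P(DDoS attack | latency alert) = 0.018007/0.247045 ≈ 0.0729.

Now also conditioning on misconfigured router=true:
Sum P(latency alert|·) weighted by the priors over both values of DDoS attack:
  P(latency alert | misconfigured router) = 0.4736·0.98 + 0.931568·0.02
        = 0.464128 + 0.018631 = 0.482759
Configurations with DDoS attack contribute 0.018631, so
  P(DDoS attack | latency alert, misconfigured router) = 0.018631 / 0.482759 ≈ 0.0386
— misconfigured router explains away the evidence for DDoS attack.

Pr[DDoS attack | latency alert] ≈ 0.0729; Pr[DDoS attack | latency alert, misconfigured router] ≈ 0.0386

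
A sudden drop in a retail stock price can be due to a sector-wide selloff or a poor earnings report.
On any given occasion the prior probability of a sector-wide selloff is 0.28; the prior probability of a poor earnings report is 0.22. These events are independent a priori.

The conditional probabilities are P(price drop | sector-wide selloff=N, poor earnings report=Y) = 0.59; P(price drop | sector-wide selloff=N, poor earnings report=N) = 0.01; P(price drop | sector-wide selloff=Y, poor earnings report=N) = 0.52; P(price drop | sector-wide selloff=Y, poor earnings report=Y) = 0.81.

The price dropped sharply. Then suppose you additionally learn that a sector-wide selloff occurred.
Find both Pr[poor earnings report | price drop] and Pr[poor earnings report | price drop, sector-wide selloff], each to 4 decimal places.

For the numerator, keep only poor earnings report=true terms: 0.093456 + 0.049896 = 0.143352
Normalizer over all consistent configurations: 0.01·0.72·0.78 + 0.59·0.72·0.22 + 0.52·0.28·0.78 + 0.81·0.28·0.22 = 0.262536
P(poor earnings report | price drop) = 0.143352/0.262536 ≈ 0.5460

Now condition on the additional information:
P(price drop | sector-wide selloff) = 0.52·0.78 + 0.81·0.22 = 0.405600 + 0.178200 = 0.583800
Of this, 0.178200 comes from 0.81·0.22 (the poor earnings report=true cases).
So P(poor earnings report | price drop, sector-wide selloff) = 0.178200/0.583800 ≈ 0.3052.
Conditioning on sector-wide selloff lowers the posterior on poor earnings report: the classic explaining-away effect in a common-effect structure.

Pr[poor earnings report | price drop] ≈ 0.5460; Pr[poor earnings report | price drop, sector-wide selloff] ≈ 0.3052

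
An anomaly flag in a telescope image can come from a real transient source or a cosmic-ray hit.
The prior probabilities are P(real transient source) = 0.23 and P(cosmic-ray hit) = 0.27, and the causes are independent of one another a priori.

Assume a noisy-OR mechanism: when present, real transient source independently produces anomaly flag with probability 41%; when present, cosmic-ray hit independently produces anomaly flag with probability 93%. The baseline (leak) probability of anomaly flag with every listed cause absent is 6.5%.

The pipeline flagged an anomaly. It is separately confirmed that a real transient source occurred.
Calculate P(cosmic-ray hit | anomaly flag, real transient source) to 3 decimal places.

P(cosmic-ray hit | anomaly flag, real transient source) ≈ 0.442

Under noisy-OR, P(anomaly flag | causes) = 1 − (1−0.065)·∏(1−qᵢ) over the active causes.
Weight on cosmic-ray hit=true, given the evidence: 0.961384·0.27 = 0.259574
The normalizing constant is 0.44835·0.73 + 0.961384·0.27 = 0.586870
Posterior = 0.259574 / 0.586870 ≈ 0.442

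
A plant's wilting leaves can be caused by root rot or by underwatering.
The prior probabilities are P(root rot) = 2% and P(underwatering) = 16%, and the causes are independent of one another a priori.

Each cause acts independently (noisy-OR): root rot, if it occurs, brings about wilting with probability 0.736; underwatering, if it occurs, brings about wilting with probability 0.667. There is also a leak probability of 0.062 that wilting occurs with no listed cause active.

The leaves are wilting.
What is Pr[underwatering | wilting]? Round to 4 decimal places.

Pr[underwatering | wilting] ≈ 0.6350

Under noisy-OR, P(wilting | causes) = 1 − (1−0.062)·∏(1−qᵢ) over the active causes.
Numerator (weight on configurations with underwatering): 0.107823 + 0.002936 = 0.110759
Denominator P(wilting): 0.062×0.98×0.84 + 0.687646×0.98×0.16 + 0.752368×0.02×0.84 + 0.917539×0.02×0.16 = 0.174437
P(underwatering | wilting) = 0.110759/0.174437 ≈ 0.6350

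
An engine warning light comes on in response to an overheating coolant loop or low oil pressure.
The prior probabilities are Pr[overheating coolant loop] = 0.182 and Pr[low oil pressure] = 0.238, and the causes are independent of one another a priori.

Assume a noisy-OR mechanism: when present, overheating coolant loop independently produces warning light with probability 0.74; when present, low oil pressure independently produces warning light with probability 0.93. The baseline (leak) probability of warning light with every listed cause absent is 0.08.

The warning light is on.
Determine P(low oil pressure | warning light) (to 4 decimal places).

Under noisy-OR, P(warning light | causes) = 1 − (1−0.08)·∏(1−qᵢ) over the active causes.
Numerator (weight on configurations with low oil pressure): 0.182146 + 0.042591 = 0.224737
Normalizer over all consistent configurations: 0.08·0.818·0.762 + 0.9356·0.818·0.238 + 0.7608·0.182·0.762 + 0.983256·0.182·0.238 = 0.380113
P(low oil pressure | warning light) = 0.224737/0.380113 ≈ 0.5912

P(low oil pressure | warning light) ≈ 0.5912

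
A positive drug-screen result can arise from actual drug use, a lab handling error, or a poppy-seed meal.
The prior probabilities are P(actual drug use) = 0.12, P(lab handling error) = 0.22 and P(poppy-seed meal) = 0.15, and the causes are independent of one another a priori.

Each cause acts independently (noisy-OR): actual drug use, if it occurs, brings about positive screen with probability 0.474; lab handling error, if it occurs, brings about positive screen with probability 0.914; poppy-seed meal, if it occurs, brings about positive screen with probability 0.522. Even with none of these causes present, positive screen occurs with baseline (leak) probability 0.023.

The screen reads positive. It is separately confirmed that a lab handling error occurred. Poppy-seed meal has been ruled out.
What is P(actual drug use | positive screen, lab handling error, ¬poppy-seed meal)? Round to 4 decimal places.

Under noisy-OR, P(positive screen | causes) = 1 − (1−0.023)·∏(1−qᵢ) over the active causes.
P(positive screen | lab handling error, ¬poppy-seed meal) = 0.915978×0.88 + 0.955804×0.12 = 0.806061 + 0.114696 = 0.920757
Of this, 0.114696 comes from 0.955804×0.12 (the actual drug use=true cases).
Hence the posterior is 0.114696/0.920757 ≈ 0.1246.

P(actual drug use | positive screen, lab handling error, ¬poppy-seed meal) ≈ 0.1246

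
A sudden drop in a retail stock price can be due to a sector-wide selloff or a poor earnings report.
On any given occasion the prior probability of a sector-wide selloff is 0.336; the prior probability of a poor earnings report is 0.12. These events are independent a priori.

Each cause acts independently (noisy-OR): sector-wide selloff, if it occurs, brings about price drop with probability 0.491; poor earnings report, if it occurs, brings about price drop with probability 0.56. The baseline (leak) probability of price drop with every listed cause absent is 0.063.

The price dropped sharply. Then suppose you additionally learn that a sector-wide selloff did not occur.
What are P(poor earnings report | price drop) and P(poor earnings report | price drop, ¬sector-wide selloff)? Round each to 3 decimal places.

P(poor earnings report | price drop) ≈ 0.291; P(poor earnings report | price drop, ¬sector-wide selloff) ≈ 0.560

Under noisy-OR, P(price drop | causes) = 1 − (1−0.063)·∏(1−qᵢ) over the active causes.
Sum P(price drop|·) weighted by the priors over the 4 (sector-wide selloff, poor earnings report) configurations:
  P(price drop) = 0.063×0.664×0.88 + 0.58772×0.664×0.12 + 0.523067×0.336×0.88 + 0.790149×0.336×0.12
        = 0.036812 + 0.046830 + 0.154660 + 0.031859 = 0.270161
The terms with poor earnings report present sum to 0.078689, so
  P(poor earnings report | price drop) = 0.078689 / 0.270161 ≈ 0.291

Now also conditioning on sector-wide selloff≠true:
Numerator (weight on configurations with poor earnings report): 0.58772*0.12 = 0.070526
The normalizing constant is 0.063*0.88 + 0.58772*0.12 = 0.125966
Posterior = 0.070526 / 0.125966 ≈ 0.560
Ruling out sector-wide selloff raises the posterior on poor earnings report — the flip side of explaining away.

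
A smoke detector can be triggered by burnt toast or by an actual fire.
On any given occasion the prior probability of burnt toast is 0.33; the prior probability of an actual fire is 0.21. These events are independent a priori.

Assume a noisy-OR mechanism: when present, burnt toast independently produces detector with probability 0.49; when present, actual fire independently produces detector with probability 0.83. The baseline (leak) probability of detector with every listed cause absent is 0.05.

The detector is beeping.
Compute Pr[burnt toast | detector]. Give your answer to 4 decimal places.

Pr[burnt toast | detector] ≈ 0.5782

Under noisy-OR, P(detector | causes) = 1 − (1−0.05)·∏(1−qᵢ) over the active causes.
P(detector) = 0.05·0.67·0.79 + 0.8385·0.67·0.21 + 0.5155·0.33·0.79 + 0.917635·0.33·0.21 = 0.026465 + 0.117977 + 0.134391 + 0.063592 = 0.342425
Of this, 0.197983 comes from 0.134391 + 0.063592 (the burnt toast=true cases).
So P(burnt toast | detector) = 0.197983/0.342425 ≈ 0.5782.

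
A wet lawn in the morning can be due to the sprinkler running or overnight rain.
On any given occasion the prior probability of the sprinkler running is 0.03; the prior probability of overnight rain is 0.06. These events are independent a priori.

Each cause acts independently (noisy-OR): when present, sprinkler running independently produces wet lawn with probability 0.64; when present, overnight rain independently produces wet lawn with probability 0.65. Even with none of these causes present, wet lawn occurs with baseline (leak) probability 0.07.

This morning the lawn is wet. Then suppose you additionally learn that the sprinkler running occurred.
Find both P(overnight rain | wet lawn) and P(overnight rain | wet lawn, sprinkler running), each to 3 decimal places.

Under noisy-OR, P(wet lawn | causes) = 1 − (1−0.07)·∏(1−qᵢ) over the active causes.
Numerator (weight on configurations with overnight rain): 0.039256 + 0.001589 = 0.040845
Normalizer over all consistent configurations: 0.07·0.97·0.94 + 0.6745·0.97·0.06 + 0.6652·0.03·0.94 + 0.88282·0.03·0.06 = 0.123430
Posterior = 0.040845 / 0.123430 ≈ 0.331

With the extra evidence:
P(wet lawn | sprinkler running) = 0.6652×0.94 + 0.88282×0.06 = 0.625288 + 0.052969 = 0.678257
Restricting to configurations with overnight rain present: 0.88282×0.06 = 0.052969.
Hence the posterior is 0.052969/0.678257 ≈ 0.078.

P(overnight rain | wet lawn) ≈ 0.331; P(overnight rain | wet lawn, sprinkler running) ≈ 0.078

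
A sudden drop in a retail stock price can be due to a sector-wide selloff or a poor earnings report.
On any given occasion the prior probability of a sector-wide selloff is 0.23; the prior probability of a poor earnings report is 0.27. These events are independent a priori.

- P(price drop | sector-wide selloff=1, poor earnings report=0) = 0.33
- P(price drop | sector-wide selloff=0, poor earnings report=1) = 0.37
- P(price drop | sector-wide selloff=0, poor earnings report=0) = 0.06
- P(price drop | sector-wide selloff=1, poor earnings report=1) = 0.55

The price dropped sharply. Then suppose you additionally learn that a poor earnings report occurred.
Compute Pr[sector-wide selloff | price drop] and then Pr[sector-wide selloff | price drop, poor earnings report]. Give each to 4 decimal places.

P(price drop) = 0.06*0.77*0.73 + 0.37*0.77*0.27 + 0.33*0.23*0.73 + 0.55*0.23*0.27 = 0.033726 + 0.076923 + 0.055407 + 0.034155 = 0.200211
Of this, 0.089562 comes from 0.055407 + 0.034155 (the sector-wide selloff=true cases).
So P(sector-wide selloff | price drop) = 0.089562/0.200211 ≈ 0.4473.

Now condition on the additional information:
Weight on sector-wide selloff=true, given the evidence: 0.55*0.23 = 0.126500
The normalizing constant is 0.37*0.77 + 0.55*0.23 = 0.411400
Posterior = 0.126500 / 0.411400 ≈ 0.3075
Conditioning on poor earnings report lowers the posterior on sector-wide selloff: the classic explaining-away effect in a common-effect structure.

Pr[sector-wide selloff | price drop] ≈ 0.4473; Pr[sector-wide selloff | price drop, poor earnings report] ≈ 0.3075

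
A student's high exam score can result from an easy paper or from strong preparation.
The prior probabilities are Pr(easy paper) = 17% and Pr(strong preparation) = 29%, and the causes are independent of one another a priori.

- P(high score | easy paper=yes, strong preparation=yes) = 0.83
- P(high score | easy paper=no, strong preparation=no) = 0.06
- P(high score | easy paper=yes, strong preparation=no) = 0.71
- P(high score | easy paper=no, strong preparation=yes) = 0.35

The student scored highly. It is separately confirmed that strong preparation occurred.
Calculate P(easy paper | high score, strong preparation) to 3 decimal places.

Numerator (weight on configurations with easy paper): 0.83*0.17 = 0.141100
Denominator P(high score | strong preparation): 0.35*0.83 + 0.83*0.17 = 0.431600
Posterior = 0.141100 / 0.431600 ≈ 0.327

P(easy paper | high score, strong preparation) ≈ 0.327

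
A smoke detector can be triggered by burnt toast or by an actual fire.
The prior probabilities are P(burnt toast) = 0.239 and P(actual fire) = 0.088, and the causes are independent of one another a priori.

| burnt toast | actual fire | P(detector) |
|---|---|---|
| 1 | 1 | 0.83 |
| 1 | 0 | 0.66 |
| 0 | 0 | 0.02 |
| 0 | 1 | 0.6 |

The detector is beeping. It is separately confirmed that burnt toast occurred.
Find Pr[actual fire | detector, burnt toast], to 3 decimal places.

P(detector | burnt toast) = 0.66·0.912 + 0.83·0.088 = 0.601920 + 0.073040 = 0.674960
Of this, 0.073040 comes from 0.83·0.088 (the actual fire=true cases).
P(actual fire | detector, burnt toast) = 0.073040 / 0.674960 ≈ 0.108

Pr[actual fire | detector, burnt toast] ≈ 0.108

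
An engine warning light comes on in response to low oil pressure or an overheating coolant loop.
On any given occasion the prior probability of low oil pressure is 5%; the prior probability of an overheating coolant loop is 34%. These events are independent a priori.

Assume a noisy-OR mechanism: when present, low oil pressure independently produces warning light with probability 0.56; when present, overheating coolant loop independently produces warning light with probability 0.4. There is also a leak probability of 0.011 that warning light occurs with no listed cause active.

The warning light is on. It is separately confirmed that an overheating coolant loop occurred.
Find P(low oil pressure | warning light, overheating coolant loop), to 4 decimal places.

P(low oil pressure | warning light, overheating coolant loop) ≈ 0.0873

Under noisy-OR, P(warning light | causes) = 1 − (1−0.011)·∏(1−qᵢ) over the active causes.
Enumerate both values of low oil pressure and weight by the priors:
  P(warning light | overheating coolant loop) = 0.4066*0.95 + 0.738904*0.05
        = 0.386270 + 0.036945 = 0.423215
Keeping only the low oil pressure-present terms gives 0.036945, so
  P(low oil pressure | warning light, overheating coolant loop) = 0.036945 / 0.423215 ≈ 0.0873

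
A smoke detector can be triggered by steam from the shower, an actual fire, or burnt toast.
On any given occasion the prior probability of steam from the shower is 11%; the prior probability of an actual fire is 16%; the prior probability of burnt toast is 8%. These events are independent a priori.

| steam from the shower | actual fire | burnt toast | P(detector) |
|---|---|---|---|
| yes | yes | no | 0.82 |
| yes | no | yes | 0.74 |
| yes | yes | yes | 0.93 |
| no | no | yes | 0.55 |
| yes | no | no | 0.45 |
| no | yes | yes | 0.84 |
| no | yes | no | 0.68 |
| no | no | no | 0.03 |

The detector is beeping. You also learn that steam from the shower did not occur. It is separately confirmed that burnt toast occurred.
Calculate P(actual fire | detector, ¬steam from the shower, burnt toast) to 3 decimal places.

P(actual fire | detector, ¬steam from the shower, burnt toast) ≈ 0.225

Numerator (weight on configurations with actual fire): 0.84×0.16 = 0.134400
Normalizer over all consistent configurations: 0.55×0.84 + 0.84×0.16 = 0.596400
Posterior = 0.134400 / 0.596400 ≈ 0.225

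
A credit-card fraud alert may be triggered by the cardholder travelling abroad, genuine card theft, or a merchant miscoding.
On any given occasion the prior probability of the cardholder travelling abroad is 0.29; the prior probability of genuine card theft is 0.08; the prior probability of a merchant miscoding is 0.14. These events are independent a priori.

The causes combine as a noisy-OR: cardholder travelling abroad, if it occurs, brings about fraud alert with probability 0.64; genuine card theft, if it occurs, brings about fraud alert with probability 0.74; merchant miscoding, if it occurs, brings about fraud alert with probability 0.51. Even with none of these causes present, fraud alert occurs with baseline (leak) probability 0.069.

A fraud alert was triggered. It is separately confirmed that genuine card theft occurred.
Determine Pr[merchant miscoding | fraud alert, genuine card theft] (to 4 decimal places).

Pr[merchant miscoding | fraud alert, genuine card theft] ≈ 0.1548

Under noisy-OR, P(fraud alert | causes) = 1 − (1−0.069)·∏(1−qᵢ) over the active causes.
Weight on merchant miscoding=true, given the evidence: 0.087610 + 0.038866 = 0.126476
Denominator P(fraud alert | genuine card theft): 0.75794×0.71×0.86 + 0.881391×0.71×0.14 + 0.912858×0.29×0.86 + 0.957301×0.29×0.14 = 0.816941
Posterior = 0.126476 / 0.816941 ≈ 0.1548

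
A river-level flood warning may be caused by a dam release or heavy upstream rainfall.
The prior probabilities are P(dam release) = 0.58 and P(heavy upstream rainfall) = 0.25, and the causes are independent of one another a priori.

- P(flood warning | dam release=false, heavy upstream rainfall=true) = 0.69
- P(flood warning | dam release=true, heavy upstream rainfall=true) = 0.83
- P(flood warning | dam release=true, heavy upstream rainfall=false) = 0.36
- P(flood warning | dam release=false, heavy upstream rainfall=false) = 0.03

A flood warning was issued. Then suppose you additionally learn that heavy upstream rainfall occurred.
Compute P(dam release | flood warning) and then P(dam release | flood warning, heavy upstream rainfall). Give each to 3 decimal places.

P(dam release | flood warning) ≈ 0.772; P(dam release | flood warning, heavy upstream rainfall) ≈ 0.624

Numerator (weight on configurations with dam release): 0.156600 + 0.120350 = 0.276950
Normalizer over all consistent configurations: 0.03×0.42×0.75 + 0.69×0.42×0.25 + 0.36×0.58×0.75 + 0.83×0.58×0.25 = 0.358850
Posterior = 0.276950 / 0.358850 ≈ 0.772

With the extra evidence:
For the numerator, keep only dam release=true terms: 0.83*0.58 = 0.481400
The normalizing constant is 0.69*0.42 + 0.83*0.58 = 0.771200
P(dam release | flood warning, heavy upstream rainfall) = 0.481400/0.771200 ≈ 0.624
The drop from 0.772 to 0.624 is the explaining-away (discounting) effect.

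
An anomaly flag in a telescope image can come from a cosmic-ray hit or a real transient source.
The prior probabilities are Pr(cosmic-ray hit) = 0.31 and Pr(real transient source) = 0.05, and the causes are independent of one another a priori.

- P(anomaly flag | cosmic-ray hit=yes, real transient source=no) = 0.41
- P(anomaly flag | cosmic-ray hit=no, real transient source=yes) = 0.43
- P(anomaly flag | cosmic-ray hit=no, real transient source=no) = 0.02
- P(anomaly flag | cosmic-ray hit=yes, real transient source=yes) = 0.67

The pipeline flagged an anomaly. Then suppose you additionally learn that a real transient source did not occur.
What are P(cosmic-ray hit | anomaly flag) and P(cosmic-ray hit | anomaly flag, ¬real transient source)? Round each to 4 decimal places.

P(cosmic-ray hit | anomaly flag) ≈ 0.8243; P(cosmic-ray hit | anomaly flag, ¬real transient source) ≈ 0.9021

P(anomaly flag) = 0.02*0.69*0.95 + 0.43*0.69*0.05 + 0.41*0.31*0.95 + 0.67*0.31*0.05 = 0.013110 + 0.014835 + 0.120745 + 0.010385 = 0.159075
Of this, 0.131130 comes from 0.120745 + 0.010385 (the cosmic-ray hit=true cases).
Hence the posterior is 0.131130/0.159075 ≈ 0.8243.

Now condition on the additional information:
Sum P(anomaly flag|·) weighted by the priors over both values of cosmic-ray hit:
  P(anomaly flag | ¬real transient source) = 0.02·0.69 + 0.41·0.31
        = 0.013800 + 0.127100 = 0.140900
Keeping only the cosmic-ray hit-present terms gives 0.127100, so
  P(cosmic-ray hit | anomaly flag, ¬real transient source) = 0.127100 / 0.140900 ≈ 0.9021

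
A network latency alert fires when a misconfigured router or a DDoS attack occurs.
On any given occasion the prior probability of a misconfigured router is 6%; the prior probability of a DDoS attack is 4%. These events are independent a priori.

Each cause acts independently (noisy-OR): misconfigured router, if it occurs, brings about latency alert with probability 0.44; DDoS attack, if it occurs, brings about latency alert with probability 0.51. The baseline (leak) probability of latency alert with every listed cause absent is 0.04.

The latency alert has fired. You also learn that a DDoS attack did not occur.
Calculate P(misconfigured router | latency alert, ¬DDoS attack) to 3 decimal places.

Under noisy-OR, P(latency alert | causes) = 1 − (1−0.04)·∏(1−qᵢ) over the active causes.
Sum P(latency alert|·) weighted by the priors over both values of misconfigured router:
  P(latency alert | ¬DDoS attack) = 0.04*0.94 + 0.4624*0.06
        = 0.037600 + 0.027744 = 0.065344
Keeping only the misconfigured router-present terms gives 0.027744, so
  P(misconfigured router | latency alert, ¬DDoS attack) = 0.027744 / 0.065344 ≈ 0.425

P(misconfigured router | latency alert, ¬DDoS attack) ≈ 0.425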